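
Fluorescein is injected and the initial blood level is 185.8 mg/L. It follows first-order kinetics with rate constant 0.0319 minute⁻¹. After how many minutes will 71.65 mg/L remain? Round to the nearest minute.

30 minutes

t½ = ln 2 / k = 0.69315 / 0.0319 ≈ 21.729 minutes.
Fraction remaining = 71.65/185.8 ≈ 0.38563.
n = log₂(185.8/71.65) = ln(2.5932)/ln 2 ≈ 1.3747 half-lives.
t = n × t½ = 1.3747 × 21.729 ≈ 29.871 minutes.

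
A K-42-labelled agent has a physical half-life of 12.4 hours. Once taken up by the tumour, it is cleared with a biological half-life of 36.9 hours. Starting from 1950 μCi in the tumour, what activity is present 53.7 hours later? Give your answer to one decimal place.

35.3 μCi

1/t_eff = 1/t_phys + 1/t_biol = 1/12.4 + 1/36.9 = 0.10775 per hour.
t_eff = 12.4 × 36.9 / (12.4 + 36.9) ≈ 9.2811 hours.
Remaining = 1950 × (1/2)^(53.7/9.2811) = 1950 × (1/2)^5.7859 ≈ 35.342 μCi.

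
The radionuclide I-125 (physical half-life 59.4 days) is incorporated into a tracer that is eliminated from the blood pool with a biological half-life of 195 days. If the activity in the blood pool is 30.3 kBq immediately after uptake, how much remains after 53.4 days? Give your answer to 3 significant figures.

13.4 kBq

1/t_eff = 1/t_phys + 1/t_biol = 1/59.4 + 1/195 = 0.021963 per day.
t_eff = 59.4 × 195 / (59.4 + 195) ≈ 45.531 days.
Remaining = 30.3 × (1/2)^(53.4/45.531) = 30.3 × (1/2)^1.1728 ≈ 13.44 kBq.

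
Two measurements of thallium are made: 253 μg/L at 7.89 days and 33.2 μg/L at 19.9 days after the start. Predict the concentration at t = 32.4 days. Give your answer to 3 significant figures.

Over Δt = 19.9 − 7.89 = 12.01 days, the level fell by a factor of 253/33.2 ≈ 7.6205.
n = log₂(7.6205) ≈ 2.9299 half-lives, so t½ = 12.01/2.9299 ≈ 4.0991 days.
From t = 19.9 to t = 32.4: 33.2 × (1/2)^((32.4−19.9)/4.0991) ≈ 4.0102 μg/L.

4.01 μg/L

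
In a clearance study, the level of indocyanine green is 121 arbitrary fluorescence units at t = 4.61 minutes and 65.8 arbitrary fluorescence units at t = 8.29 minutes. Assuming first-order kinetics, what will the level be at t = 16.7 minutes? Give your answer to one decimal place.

16.4 arbitrary fluorescence units

Over Δt = 8.29 − 4.61 = 3.68 minutes, the level fell by a factor of 121/65.8 ≈ 1.8389.
n = log₂(1.8389) ≈ 0.87885 half-lives, so t½ = 3.68/0.87885 ≈ 4.1873 minutes.
From t = 8.29 to t = 16.7: 65.8 × (1/2)^((16.7−8.29)/4.1873) ≈ 16.354 arbitrary fluorescence units.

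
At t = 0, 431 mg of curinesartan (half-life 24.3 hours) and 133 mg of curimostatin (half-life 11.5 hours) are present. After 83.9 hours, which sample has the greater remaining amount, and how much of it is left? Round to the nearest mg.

curinesartan: 431 × (1/2)^3.4527 ≈ 39.366 mg.
curimostatin: 133 × (1/2)^7.2957 ≈ 0.84653 mg.
Curinesartan has more remaining, at ≈ 39.366 mg.

curinesartan, 39 mg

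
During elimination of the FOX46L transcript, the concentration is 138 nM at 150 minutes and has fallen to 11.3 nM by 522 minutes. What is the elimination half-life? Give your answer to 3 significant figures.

Over Δt = 522 − 150 = 372 minutes, the level fell by a factor of 138/11.3 ≈ 12.212.
n = log₂(12.212) ≈ 3.6103 half-lives, so t½ = 372/3.6103 ≈ 103.04 minutes.

103 minutes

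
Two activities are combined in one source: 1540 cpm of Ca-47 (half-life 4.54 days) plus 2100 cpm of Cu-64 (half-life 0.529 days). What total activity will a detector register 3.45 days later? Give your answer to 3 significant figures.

932 cpm

Ca-47: 1540 × (1/2)^(3.45/4.54) = 1540 × (1/2)^0.75991 ≈ 909.42 cpm.
Cu-64: 2100 × (1/2)^(3.45/0.529) = 2100 × (1/2)^6.5217 ≈ 22.855 cpm.
Total = 909.42 + 22.855 ≈ 932.27 cpm.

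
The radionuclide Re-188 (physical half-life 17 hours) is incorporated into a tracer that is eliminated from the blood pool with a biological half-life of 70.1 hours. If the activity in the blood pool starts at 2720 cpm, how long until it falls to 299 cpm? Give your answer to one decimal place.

43.6 hours

1/t_eff = 1/t_phys + 1/t_biol = 1/17 + 1/70.1 = 0.073089 per hour.
t_eff = 17 × 70.1 / (17 + 70.1) ≈ 13.682 hours.
n = log₂(2720/299) ≈ 3.1854; t = 3.1854 × 13.682 ≈ 43.582 hours.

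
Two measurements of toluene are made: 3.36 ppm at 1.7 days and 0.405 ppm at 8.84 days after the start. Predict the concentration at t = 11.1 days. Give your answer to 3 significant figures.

0.207 ppm

Over Δt = 8.84 − 1.7 = 7.14 days, the level fell by a factor of 3.36/0.405 ≈ 8.2963.
n = log₂(8.2963) ≈ 3.0525 half-lives, so t½ = 7.14/3.0525 ≈ 2.3391 days.
From t = 8.84 to t = 11.1: 0.405 × (1/2)^((11.1−8.84)/2.3391) ≈ 0.2073 ppm.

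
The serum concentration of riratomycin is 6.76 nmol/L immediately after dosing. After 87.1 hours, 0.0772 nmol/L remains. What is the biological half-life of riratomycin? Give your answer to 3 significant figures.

A/A₀ = 0.0772/6.76 ≈ 0.01142.
n = log₂(87.565) ≈ 6.4523 half-lives elapsed in 87.1 hours.
t½ = 87.1/6.4523 ≈ 13.499 hours.

13.5 hours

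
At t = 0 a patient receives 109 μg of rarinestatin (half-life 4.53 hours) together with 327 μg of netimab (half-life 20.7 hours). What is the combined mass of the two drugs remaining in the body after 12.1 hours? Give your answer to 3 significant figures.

rarinestatin: 109 × (1/2)^(12.1/4.53) = 109 × (1/2)^2.6711 ≈ 17.114 μg.
netimab: 327 × (1/2)^(12.1/20.7) = 327 × (1/2)^0.58454 ≈ 218.06 μg.
Total = 17.114 + 218.06 ≈ 235.18 μg.

235 μg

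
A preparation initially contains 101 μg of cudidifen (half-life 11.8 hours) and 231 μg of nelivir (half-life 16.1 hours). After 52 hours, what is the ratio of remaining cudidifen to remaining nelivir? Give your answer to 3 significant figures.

0.193

cudidifen: 101 × (1/2)^(52/11.8) = 101 × (1/2)^4.4068 ≈ 4.7616 μg.
nelivir: 231 × (1/2)^(52/16.1) = 231 × (1/2)^3.2298 ≈ 24.623 μg.
Ratio ≈ 4.7616 / 24.623 ≈ 0.19338.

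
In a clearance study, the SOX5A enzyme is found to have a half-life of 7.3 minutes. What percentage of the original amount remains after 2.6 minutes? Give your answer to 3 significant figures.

n = 2.6/7.3 ≈ 0.35616 half-lives.
Fraction remaining = (1/2)^0.35616 ≈ 0.78124, i.e. 78.124%.

78.1%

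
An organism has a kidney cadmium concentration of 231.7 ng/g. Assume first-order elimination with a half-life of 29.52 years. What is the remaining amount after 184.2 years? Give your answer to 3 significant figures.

3.07 ng/g

Number of half-lives: n = 184.2/29.52 ≈ 6.2398.
Remaining = 231.7 × (1/2)^6.2398 = 231.7 × 0.013232 ≈ 3.0658 ng/g.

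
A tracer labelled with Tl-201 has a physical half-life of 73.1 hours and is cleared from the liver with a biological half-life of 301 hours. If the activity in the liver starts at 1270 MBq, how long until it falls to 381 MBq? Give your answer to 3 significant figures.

102 hours

1/t_eff = 1/t_phys + 1/t_biol = 1/73.1 + 1/301 = 0.017002 per hour.
t_eff = 73.1 × 301 / (73.1 + 301) ≈ 58.816 hours.
n = log₂(1270/381) ≈ 1.737; t = 1.737 × 58.816 ≈ 102.16 hours.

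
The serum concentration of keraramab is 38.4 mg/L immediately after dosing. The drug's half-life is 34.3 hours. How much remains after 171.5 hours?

1.2 mg/L

Elapsed time is 5 half-lives (171.5/34.3).
Each half-life halves the amount: 38.4 × (1/2)^5 = 38.4/32 = 1.2 mg/L.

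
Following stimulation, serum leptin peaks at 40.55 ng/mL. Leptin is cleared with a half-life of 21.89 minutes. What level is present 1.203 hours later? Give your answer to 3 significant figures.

Convert the elapsed time: 1.203 hours = 72.18 minutes.
Number of half-lives: n = 72.18/21.89 ≈ 3.2974.
Remaining = 40.55 × (1/2)^3.2974 = 40.55 × 0.10171 ≈ 4.1245 ng/mL.

4.12 ng/mL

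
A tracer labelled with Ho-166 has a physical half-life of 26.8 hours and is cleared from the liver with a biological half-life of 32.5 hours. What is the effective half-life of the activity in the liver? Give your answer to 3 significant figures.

1/t_eff = 1/t_phys + 1/t_biol = 1/26.8 + 1/32.5 = 0.068083 per hour.
t_eff = 26.8 × 32.5 / (26.8 + 32.5) ≈ 14.688 hours.

14.7 hours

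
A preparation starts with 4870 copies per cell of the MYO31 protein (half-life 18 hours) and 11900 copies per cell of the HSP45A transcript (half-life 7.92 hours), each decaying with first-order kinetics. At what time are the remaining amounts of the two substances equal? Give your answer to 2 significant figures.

Set 4870·(1/2)^(t/18) = 11900·(1/2)^(t/7.92).
Taking log₂: log₂(4870/11900) = t·(1/18 − 1/7.92).
log₂(0.40924) = -1.289; 1/18 − 1/7.92 = -0.070707.
t = -1.289 / -0.070707 ≈ 18.23 hours.

18 hours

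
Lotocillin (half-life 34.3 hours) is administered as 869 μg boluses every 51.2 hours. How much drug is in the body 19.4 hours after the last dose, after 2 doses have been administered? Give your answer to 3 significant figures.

796 μg

The 2 doses were given 70.6, 19.4 hours ago.
Total = 869·(1/2)^(70.6/34.3) + 869·(1/2)^(19.4/34.3)
      = 208.64 + 587.16 ≈ 795.81 μg.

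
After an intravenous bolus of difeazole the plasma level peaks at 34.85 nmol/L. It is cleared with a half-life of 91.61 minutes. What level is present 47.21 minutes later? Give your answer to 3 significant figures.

Number of half-lives: n = 47.21/91.61 ≈ 0.51534.
Remaining = 34.85 × (1/2)^0.51534 = 34.85 × 0.69963 ≈ 24.382 nmol/L.

24.4 nmol/L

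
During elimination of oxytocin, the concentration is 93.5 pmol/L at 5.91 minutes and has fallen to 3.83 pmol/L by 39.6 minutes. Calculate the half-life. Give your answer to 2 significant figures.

Over Δt = 39.6 − 5.91 = 33.69 minutes, the level fell by a factor of 93.5/3.83 ≈ 24.413.
n = log₂(24.413) ≈ 4.6096 half-lives, so t½ = 33.69/4.6096 ≈ 7.3087 minutes.

7.3 minutes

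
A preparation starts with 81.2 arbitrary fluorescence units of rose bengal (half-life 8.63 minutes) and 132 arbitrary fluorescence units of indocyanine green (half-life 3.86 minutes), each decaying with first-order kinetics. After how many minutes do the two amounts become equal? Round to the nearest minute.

Set 81.2·(1/2)^(t/8.63) = 132·(1/2)^(t/3.86).
Taking log₂: log₂(81.2/132) = t·(1/8.63 − 1/3.86).
log₂(0.61515) = -0.70099; 1/8.63 − 1/3.86 = -0.14319.
t = -0.70099 / -0.14319 ≈ 4.8954 minutes.

5 minutes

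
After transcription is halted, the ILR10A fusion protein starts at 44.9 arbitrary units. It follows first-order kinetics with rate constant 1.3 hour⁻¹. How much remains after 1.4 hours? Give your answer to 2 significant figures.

7.3 arbitrary units

t½ = ln 2 / k = 0.69315 / 1.3 ≈ 0.53319 hours.
Number of half-lives: n = 1.4/0.53319 ≈ 2.6257.
Remaining = 44.9 × (1/2)^2.6257 = 44.9 × 0.16203 ≈ 7.275 arbitrary units.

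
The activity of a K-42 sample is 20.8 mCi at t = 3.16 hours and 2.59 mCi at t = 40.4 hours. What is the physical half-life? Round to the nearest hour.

Over Δt = 40.4 − 3.16 = 37.24 hours, the level fell by a factor of 20.8/2.59 ≈ 8.0309.
n = log₂(8.0309) ≈ 3.0056 half-lives, so t½ = 37.24/3.0056 ≈ 12.39 hours.

12 hours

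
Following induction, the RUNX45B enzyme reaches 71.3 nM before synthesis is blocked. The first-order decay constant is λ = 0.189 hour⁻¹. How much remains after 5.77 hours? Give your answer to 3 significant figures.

24.0 nM

t½ = ln 2 / λ = 0.69315 / 0.189 ≈ 3.6674 hours.
Number of half-lives: n = 5.77/3.6674 ≈ 1.5733.
Remaining = 71.3 × (1/2)^1.5733 = 71.3 × 0.33604 ≈ 23.96 nM.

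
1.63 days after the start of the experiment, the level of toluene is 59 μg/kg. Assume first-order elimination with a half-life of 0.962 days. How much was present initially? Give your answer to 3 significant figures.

Number of half-lives elapsed: n = 1.63/0.962 ≈ 1.6944.
A₀ = A × 2^n = 59 × 2^1.6944 = 59 × 3.2364 ≈ 190.95 μg/kg.

191 μg/kg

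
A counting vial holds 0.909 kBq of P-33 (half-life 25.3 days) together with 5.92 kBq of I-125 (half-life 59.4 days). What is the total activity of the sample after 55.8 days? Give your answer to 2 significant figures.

3.3 kBq

P-33: 0.909 × (1/2)^(55.8/25.3) = 0.909 × (1/2)^2.2055 ≈ 0.19708 kBq.
I-125: 5.92 × (1/2)^(55.8/59.4) = 5.92 × (1/2)^0.93939 ≈ 3.087 kBq.
Total = 0.19708 + 3.087 ≈ 3.2841 kBq.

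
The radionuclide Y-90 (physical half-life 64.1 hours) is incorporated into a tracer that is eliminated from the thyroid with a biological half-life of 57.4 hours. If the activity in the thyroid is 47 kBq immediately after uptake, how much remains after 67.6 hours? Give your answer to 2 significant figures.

10 kBq

1/t_eff = 1/t_phys + 1/t_biol = 1/64.1 + 1/57.4 = 0.033022 per hour.
t_eff = 64.1 × 57.4 / (64.1 + 57.4) ≈ 30.283 hours.
Remaining = 47 × (1/2)^(67.6/30.283) = 47 × (1/2)^2.2323 ≈ 10.002 kBq.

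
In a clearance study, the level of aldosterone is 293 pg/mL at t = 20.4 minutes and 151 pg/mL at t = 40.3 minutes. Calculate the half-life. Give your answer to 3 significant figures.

Over Δt = 40.3 − 20.4 = 19.9 minutes, the level fell by a factor of 293/151 ≈ 1.9404.
n = log₂(1.9404) ≈ 0.95635 half-lives, so t½ = 19.9/0.95635 ≈ 20.808 minutes.

20.8 minutes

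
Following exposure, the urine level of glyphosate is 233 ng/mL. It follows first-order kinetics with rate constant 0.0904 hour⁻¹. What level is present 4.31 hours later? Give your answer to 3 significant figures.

t½ = ln 2 / λ = 0.69315 / 0.0904 ≈ 7.6676 hours.
Number of half-lives: n = 4.31/7.6676 ≈ 0.56211.
Remaining = 233 × (1/2)^0.56211 = 233 × 0.67731 ≈ 157.81 ng/mL.

158 ng/mL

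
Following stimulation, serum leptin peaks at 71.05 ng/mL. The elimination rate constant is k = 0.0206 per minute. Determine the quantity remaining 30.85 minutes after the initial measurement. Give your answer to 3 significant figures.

37.6 ng/mL

t½ = ln 2 / k = 0.69315 / 0.0206 ≈ 33.648 minutes.
Number of half-lives: n = 30.85/33.648 ≈ 0.91685.
Remaining = 71.05 × (1/2)^0.91685 = 71.05 × 0.52967 ≈ 37.633 ng/mL.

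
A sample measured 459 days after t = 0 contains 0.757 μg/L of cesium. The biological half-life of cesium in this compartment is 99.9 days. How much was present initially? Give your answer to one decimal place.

18.3 μg/L

Number of half-lives elapsed: n = 459/99.9 ≈ 4.5946.
A₀ = A × 2^n = 0.757 × 2^4.5946 = 0.757 × 24.161 ≈ 18.29 μg/L.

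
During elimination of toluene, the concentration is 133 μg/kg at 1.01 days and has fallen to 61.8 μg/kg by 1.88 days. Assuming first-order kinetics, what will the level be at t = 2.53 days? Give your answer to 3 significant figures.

Over Δt = 1.88 − 1.01 = 0.87 days, the level fell by a factor of 133/61.8 ≈ 2.1521.
n = log₂(2.1521) ≈ 1.1057 half-lives, so t½ = 0.87/1.1057 ≈ 0.7868 days.
From t = 1.88 to t = 2.53: 61.8 × (1/2)^((2.53−1.88)/0.7868) ≈ 34.858 μg/kg.

34.9 μg/kg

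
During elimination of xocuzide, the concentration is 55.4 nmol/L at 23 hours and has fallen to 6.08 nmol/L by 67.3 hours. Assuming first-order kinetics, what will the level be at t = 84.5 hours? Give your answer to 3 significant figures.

2.58 nmol/L

Over Δt = 67.3 − 23 = 44.3 hours, the level fell by a factor of 55.4/6.08 ≈ 9.1118.
n = log₂(9.1118) ≈ 3.1877 half-lives, so t½ = 44.3/3.1877 ≈ 13.897 hours.
From t = 67.3 to t = 84.5: 6.08 × (1/2)^((84.5−67.3)/13.897) ≈ 2.5783 nmol/L.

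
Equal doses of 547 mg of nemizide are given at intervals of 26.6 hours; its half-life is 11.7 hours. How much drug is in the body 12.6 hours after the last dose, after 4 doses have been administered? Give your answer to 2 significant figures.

330 mg

The 4 doses were given 92.4, 65.8, 39.2, 12.6 hours ago.
Total = 547·(1/2)^(92.4/11.7) + 547·(1/2)^(65.8/11.7) + 547·(1/2)^(39.2/11.7) + 547·(1/2)^(12.6/11.7)
      = 2.2942 + 11.092 + 53.63 + 259.3 ≈ 326.32 mg.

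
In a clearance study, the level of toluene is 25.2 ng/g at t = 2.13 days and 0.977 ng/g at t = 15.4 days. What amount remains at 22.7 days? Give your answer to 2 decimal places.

Over Δt = 15.4 − 2.13 = 13.27 days, the level fell by a factor of 25.2/0.977 ≈ 25.793.
n = log₂(25.793) ≈ 4.6889 half-lives, so t½ = 13.27/4.6889 ≈ 2.8301 days.
From t = 15.4 to t = 22.7: 0.977 × (1/2)^((22.7−15.4)/2.8301) ≈ 0.16346 ng/g.

0.16 ng/g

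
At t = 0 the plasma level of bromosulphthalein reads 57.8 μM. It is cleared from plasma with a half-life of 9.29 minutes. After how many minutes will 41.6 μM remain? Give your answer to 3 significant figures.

4.41 minutes

Fraction remaining = 41.6/57.8 ≈ 0.71972.
n = log₂(57.8/41.6) = ln(1.3894)/ln 2 ≈ 0.47449 half-lives.
t = n × t½ = 0.47449 × 9.29 ≈ 4.408 minutes.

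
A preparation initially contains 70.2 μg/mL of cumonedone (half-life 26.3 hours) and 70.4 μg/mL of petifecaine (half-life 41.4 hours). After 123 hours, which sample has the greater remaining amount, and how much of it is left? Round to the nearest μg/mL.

petifecaine, 9 μg/mL

cumonedone: 70.2 × (1/2)^4.6768 ≈ 2.7446 μg/mL.
petifecaine: 70.4 × (1/2)^2.971 ≈ 8.9786 μg/mL.
Petifecaine has more remaining, at ≈ 8.9786 μg/mL.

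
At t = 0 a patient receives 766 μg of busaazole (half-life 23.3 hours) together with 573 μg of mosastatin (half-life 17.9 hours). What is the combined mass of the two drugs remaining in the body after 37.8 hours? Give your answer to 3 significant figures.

busaazole: 766 × (1/2)^(37.8/23.3) = 766 × (1/2)^1.6223 ≈ 248.81 μg.
mosastatin: 573 × (1/2)^(37.8/17.9) = 573 × (1/2)^2.1117 ≈ 132.57 μg.
Total = 248.81 + 132.57 ≈ 381.38 μg.

381 μg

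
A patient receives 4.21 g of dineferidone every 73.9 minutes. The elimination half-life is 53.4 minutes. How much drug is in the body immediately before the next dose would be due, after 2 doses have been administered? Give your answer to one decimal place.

The 2 doses were given 147.8, 73.9 minutes ago.
Total = 4.21·(1/2)^(147.8/53.4) + 4.21·(1/2)^(73.9/53.4)
      = 0.61815 + 1.6132 ≈ 2.2314 g.

2.2 g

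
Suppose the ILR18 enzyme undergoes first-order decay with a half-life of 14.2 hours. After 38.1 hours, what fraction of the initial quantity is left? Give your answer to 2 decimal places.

0.16

n = 38.1/14.2 ≈ 2.6831 half-lives.
Fraction remaining = (1/2)^2.6831 ≈ 0.15571.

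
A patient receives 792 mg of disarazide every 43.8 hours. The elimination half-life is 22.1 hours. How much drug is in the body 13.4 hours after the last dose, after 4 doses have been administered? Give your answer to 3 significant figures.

694 mg

The 4 doses were given 144.8, 101, 57.2, 13.4 hours ago.
Total = 792·(1/2)^(144.8/22.1) + 792·(1/2)^(101/22.1) + 792·(1/2)^(57.2/22.1) + 792·(1/2)^(13.4/22.1)
      = 8.4405 + 33.341 + 131.7 + 520.24 ≈ 693.72 mg.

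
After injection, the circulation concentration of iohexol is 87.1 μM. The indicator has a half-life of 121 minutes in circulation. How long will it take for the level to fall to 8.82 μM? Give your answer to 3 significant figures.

400 minutes

Fraction remaining = 8.82/87.1 ≈ 0.10126.
n = log₂(87.1/8.82) = ln(9.8753)/ln 2 ≈ 3.3038 half-lives.
t = n × t½ = 3.3038 × 121 ≈ 399.76 minutes.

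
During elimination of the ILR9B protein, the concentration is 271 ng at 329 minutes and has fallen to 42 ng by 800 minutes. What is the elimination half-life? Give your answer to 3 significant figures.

Over Δt = 800 − 329 = 471 minutes, the level fell by a factor of 271/42 ≈ 6.4524.
n = log₂(6.4524) ≈ 2.6898 half-lives, so t½ = 471/2.6898 ≈ 175.1 minutes.

175 minutes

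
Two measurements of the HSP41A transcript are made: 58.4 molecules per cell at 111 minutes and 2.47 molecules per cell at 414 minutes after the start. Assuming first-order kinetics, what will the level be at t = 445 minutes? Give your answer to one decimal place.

1.8 molecules per cell

Over Δt = 414 − 111 = 303 minutes, the level fell by a factor of 58.4/2.47 ≈ 23.644.
n = log₂(23.644) ≈ 4.5634 half-lives, so t½ = 303/4.5634 ≈ 66.398 minutes.
From t = 414 to t = 445: 2.47 × (1/2)^((445−414)/66.398) ≈ 1.7871 molecules per cell.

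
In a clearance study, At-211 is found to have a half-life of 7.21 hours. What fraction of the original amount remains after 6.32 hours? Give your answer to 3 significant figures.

0.545

n = 6.32/7.21 ≈ 0.87656 half-lives.
Fraction remaining = (1/2)^0.87656 ≈ 0.54466.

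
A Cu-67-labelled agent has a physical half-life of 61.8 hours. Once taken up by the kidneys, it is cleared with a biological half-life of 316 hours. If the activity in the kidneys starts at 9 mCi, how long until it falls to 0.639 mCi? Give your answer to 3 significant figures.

197 hours

1/t_eff = 1/t_phys + 1/t_biol = 1/61.8 + 1/316 = 0.019346 per hour.
t_eff = 61.8 × 316 / (61.8 + 316) ≈ 51.691 hours.
n = log₂(9/0.639) ≈ 3.816; t = 3.816 × 51.691 ≈ 197.25 hours.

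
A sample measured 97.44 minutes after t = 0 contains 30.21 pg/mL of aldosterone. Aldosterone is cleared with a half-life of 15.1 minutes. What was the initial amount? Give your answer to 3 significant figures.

Number of half-lives elapsed: n = 97.44/15.1 ≈ 6.453.
A₀ = A × 2^n = 30.21 × 2^6.453 = 30.21 × 87.607 ≈ 2646.6 pg/mL.

2650 pg/mL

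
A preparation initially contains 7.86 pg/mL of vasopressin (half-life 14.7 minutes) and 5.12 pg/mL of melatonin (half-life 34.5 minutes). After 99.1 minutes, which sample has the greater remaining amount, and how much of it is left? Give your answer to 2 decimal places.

vasopressin: 7.86 × (1/2)^6.7415 ≈ 0.073456 pg/mL.
melatonin: 5.12 × (1/2)^2.8725 ≈ 0.69915 pg/mL.
Melatonin has more remaining, at ≈ 0.69915 pg/mL.

melatonin, 0.70 pg/mL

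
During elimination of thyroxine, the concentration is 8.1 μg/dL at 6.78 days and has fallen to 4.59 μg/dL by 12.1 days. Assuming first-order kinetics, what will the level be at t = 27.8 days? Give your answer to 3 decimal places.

0.859 μg/dL

Over Δt = 12.1 − 6.78 = 5.32 days, the level fell by a factor of 8.1/4.59 ≈ 1.7647.
n = log₂(1.7647) ≈ 0.81943 half-lives, so t½ = 5.32/0.81943 ≈ 6.4923 days.
From t = 12.1 to t = 27.8: 4.59 × (1/2)^((27.8−12.1)/6.4923) ≈ 0.85872 μg/dL.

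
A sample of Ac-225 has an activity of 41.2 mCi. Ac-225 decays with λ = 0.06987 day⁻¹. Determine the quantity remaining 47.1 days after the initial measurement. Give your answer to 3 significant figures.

t½ = ln 2 / λ = 0.69315 / 0.06987 ≈ 9.9205 days.
Number of half-lives: n = 47.1/9.9205 ≈ 4.7477.
Remaining = 41.2 × (1/2)^4.7477 = 41.2 × 0.037221 ≈ 1.5335 mCi.

1.53 mCi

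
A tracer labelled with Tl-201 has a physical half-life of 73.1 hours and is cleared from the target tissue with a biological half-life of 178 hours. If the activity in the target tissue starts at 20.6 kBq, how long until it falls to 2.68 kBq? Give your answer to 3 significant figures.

152 hours

1/t_eff = 1/t_phys + 1/t_biol = 1/73.1 + 1/178 = 0.019298 per hour.
t_eff = 73.1 × 178 / (73.1 + 178) ≈ 51.819 hours.
n = log₂(20.6/2.68) ≈ 2.9423; t = 2.9423 × 51.819 ≈ 152.47 hours.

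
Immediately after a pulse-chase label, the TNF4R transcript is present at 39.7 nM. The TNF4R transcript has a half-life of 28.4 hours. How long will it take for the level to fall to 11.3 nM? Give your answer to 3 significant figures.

51.5 hours

Fraction remaining = 11.3/39.7 ≈ 0.28463.
n = log₂(39.7/11.3) = ln(3.5133)/ln 2 ≈ 1.8128 half-lives.
t = n × t½ = 1.8128 × 28.4 ≈ 51.484 hours.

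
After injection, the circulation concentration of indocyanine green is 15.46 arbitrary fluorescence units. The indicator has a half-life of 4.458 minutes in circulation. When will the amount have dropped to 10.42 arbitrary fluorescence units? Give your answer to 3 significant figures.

2.54 minutes

Fraction remaining = 10.42/15.46 ≈ 0.674.
n = log₂(15.46/10.42) = ln(1.4837)/ln 2 ≈ 0.56919 half-lives.
t = n × t½ = 0.56919 × 4.458 ≈ 2.5374 minutes.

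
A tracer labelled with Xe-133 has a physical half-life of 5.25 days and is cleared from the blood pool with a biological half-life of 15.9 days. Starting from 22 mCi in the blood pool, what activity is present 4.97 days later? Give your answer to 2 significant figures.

1/t_eff = 1/t_phys + 1/t_biol = 1/5.25 + 1/15.9 = 0.25337 per day.
t_eff = 5.25 × 15.9 / (5.25 + 15.9) ≈ 3.9468 days.
Remaining = 22 × (1/2)^(4.97/3.9468) = 22 × (1/2)^1.2592 ≈ 9.1908 mCi.

9.2 mCi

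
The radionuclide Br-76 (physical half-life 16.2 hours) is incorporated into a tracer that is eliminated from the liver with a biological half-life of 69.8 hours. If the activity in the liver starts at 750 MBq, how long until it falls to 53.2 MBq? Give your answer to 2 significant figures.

50 hours

1/t_eff = 1/t_phys + 1/t_biol = 1/16.2 + 1/69.8 = 0.076055 per hour.
t_eff = 16.2 × 69.8 / (16.2 + 69.8) ≈ 13.148 hours.
n = log₂(750/53.2) ≈ 3.8174; t = 3.8174 × 13.148 ≈ 50.192 hours.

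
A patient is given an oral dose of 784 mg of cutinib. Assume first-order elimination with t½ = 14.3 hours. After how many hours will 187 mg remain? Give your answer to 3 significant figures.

29.6 hours

Fraction remaining = 187/784 ≈ 0.23852.
n = log₂(784/187) = ln(4.1925)/ln 2 ≈ 2.0678 half-lives.
t = n × t½ = 2.0678 × 14.3 ≈ 29.57 hours.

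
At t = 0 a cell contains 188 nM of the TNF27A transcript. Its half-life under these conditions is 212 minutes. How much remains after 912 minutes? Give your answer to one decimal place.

Number of half-lives: n = 912/212 ≈ 4.3019.
Remaining = 188 × (1/2)^4.3019 = 188 × 0.050699 ≈ 9.5315 nM.

9.5 nM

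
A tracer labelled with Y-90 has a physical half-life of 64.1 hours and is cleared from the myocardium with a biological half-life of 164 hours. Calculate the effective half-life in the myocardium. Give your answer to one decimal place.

46.1 hours

1/t_eff = 1/t_phys + 1/t_biol = 1/64.1 + 1/164 = 0.021698 per hour.
t_eff = 64.1 × 164 / (64.1 + 164) ≈ 46.087 hours.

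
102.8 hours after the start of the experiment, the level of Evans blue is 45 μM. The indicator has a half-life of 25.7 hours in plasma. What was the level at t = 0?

Number of half-lives elapsed: n = 102.8/25.7 ≈ 4.
A₀ = A × 2^n = 45 × 2^4 = 45 × 16 ≈ 720 μM.

720 μM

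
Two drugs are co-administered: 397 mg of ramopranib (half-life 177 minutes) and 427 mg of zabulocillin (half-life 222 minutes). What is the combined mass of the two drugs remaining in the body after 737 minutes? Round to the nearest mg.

ramopranib: 397 × (1/2)^(737/177) = 397 × (1/2)^4.1638 ≈ 22.149 mg.
zabulocillin: 427 × (1/2)^(737/222) = 427 × (1/2)^3.3198 ≈ 42.762 mg.
Total = 22.149 + 42.762 ≈ 64.911 mg.

65 mg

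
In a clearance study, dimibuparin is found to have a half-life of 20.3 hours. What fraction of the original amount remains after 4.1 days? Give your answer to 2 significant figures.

0.035

4.1 days = 98.4 hours.
n = 98.4/20.3 ≈ 4.8473 half-lives.
Fraction remaining = (1/2)^4.8473 ≈ 0.034739.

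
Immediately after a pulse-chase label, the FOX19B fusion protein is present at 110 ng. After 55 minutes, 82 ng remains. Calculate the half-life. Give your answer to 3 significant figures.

A/A₀ = 82/110 ≈ 0.74545.
n = log₂(1.3415) ≈ 0.42381 half-lives elapsed in 55 minutes.
t½ = 55/0.42381 ≈ 129.78 minutes.

130 minutes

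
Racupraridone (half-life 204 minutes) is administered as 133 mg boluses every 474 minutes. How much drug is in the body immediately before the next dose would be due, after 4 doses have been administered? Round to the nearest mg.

33 mg

The 4 doses were given 1896, 1422, 948, 474 minutes ago.
Total = 133·(1/2)^(1896/204) + 133·(1/2)^(1422/204) + 133·(1/2)^(948/204) + 133·(1/2)^(474/204)
      = 0.21186 + 1.0605 + 5.3082 + 26.57 ≈ 33.151 mg.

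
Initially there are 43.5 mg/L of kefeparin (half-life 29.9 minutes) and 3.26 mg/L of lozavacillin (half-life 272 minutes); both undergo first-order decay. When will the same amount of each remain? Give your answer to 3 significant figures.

126 minutes

Set 43.5·(1/2)^(t/29.9) = 3.26·(1/2)^(t/272).
Taking log₂: log₂(43.5/3.26) = t·(1/29.9 − 1/272).
log₂(13.344) = 3.7381; 1/29.9 − 1/272 = 0.029768.
t = 3.7381 / 0.029768 ≈ 125.57 minutes.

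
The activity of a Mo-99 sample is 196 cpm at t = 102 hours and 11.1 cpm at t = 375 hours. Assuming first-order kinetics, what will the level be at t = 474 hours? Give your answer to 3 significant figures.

Over Δt = 375 − 102 = 273 hours, the level fell by a factor of 196/11.1 ≈ 17.658.
n = log₂(17.658) ≈ 4.1422 half-lives, so t½ = 273/4.1422 ≈ 65.907 hours.
From t = 375 to t = 474: 11.1 × (1/2)^((474−375)/65.907) ≈ 3.9187 cpm.

3.92 cpm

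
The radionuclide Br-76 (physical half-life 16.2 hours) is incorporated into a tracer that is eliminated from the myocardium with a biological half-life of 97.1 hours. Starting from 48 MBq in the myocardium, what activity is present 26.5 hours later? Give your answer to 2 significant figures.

1/t_eff = 1/t_phys + 1/t_biol = 1/16.2 + 1/97.1 = 0.072027 per hour.
t_eff = 16.2 × 97.1 / (16.2 + 97.1) ≈ 13.884 hours.
Remaining = 48 × (1/2)^(26.5/13.884) = 48 × (1/2)^1.9087 ≈ 12.784 MBq.

13 MBq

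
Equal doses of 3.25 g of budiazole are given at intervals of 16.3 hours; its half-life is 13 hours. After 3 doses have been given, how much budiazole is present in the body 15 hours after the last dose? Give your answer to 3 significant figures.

The 3 doses were given 47.6, 31.3, 15 hours ago.
Total = 3.25·(1/2)^(47.6/13) + 3.25·(1/2)^(31.3/13) + 3.25·(1/2)^(15/13)
      = 0.25683 + 0.61249 + 1.4606 ≈ 2.33 g.

2.33 g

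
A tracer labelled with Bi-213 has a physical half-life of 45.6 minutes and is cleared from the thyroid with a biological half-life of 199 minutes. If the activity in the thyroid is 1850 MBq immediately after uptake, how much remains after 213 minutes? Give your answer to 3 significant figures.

34.6 MBq

1/t_eff = 1/t_phys + 1/t_biol = 1/45.6 + 1/199 = 0.026955 per minute.
t_eff = 45.6 × 199 / (45.6 + 199) ≈ 37.099 minutes.
Remaining = 1850 × (1/2)^(213/37.099) = 1850 × (1/2)^5.7414 ≈ 34.581 MBq.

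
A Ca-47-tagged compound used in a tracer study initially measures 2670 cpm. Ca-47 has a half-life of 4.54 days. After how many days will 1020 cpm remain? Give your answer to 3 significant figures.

6.30 days

Fraction remaining = 1020/2670 ≈ 0.38202.
n = log₂(2670/1020) = ln(2.6176)/ln 2 ≈ 1.3883 half-lives.
t = n × t½ = 1.3883 × 4.54 ≈ 6.3027 days.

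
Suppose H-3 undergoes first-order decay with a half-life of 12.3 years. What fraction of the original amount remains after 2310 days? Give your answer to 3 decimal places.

0.700

2310 days = 6.32877 years.
n = 6.32877/12.3 ≈ 0.51453 half-lives.
Fraction remaining = (1/2)^0.51453 ≈ 0.70002.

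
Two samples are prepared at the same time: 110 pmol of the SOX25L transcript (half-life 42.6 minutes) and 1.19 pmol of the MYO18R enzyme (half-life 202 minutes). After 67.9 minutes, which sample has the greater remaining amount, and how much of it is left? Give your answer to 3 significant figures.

SOX25L transcript: 110 × (1/2)^1.5939 ≈ 36.44 pmol.
MYO18R enzyme: 1.19 × (1/2)^0.33614 ≈ 0.94267 pmol.
SOX25L transcript has more remaining, at ≈ 36.44 pmol.

SOX25L transcript, 36.4 pmol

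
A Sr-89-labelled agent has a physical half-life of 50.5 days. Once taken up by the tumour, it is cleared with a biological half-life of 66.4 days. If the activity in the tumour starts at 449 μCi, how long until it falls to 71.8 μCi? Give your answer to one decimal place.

1/t_eff = 1/t_phys + 1/t_biol = 1/50.5 + 1/66.4 = 0.034862 per day.
t_eff = 50.5 × 66.4 / (50.5 + 66.4) ≈ 28.684 days.
n = log₂(449/71.8) ≈ 2.6447; t = 2.6447 × 28.684 ≈ 75.86 days.

75.9 days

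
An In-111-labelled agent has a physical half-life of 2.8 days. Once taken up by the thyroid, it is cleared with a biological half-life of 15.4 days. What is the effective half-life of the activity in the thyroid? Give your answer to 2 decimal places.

2.37 days

1/t_eff = 1/t_phys + 1/t_biol = 1/2.8 + 1/15.4 = 0.42208 per day.
t_eff = 2.8 × 15.4 / (2.8 + 15.4) ≈ 2.3692 days.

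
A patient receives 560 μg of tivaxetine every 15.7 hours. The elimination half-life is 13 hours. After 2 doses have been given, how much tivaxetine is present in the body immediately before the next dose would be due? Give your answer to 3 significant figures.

347 μg

The 2 doses were given 31.4, 15.7 hours ago.
Total = 560·(1/2)^(31.4/13) + 560·(1/2)^(15.7/13)
      = 104.97 + 242.46 ≈ 347.43 μg.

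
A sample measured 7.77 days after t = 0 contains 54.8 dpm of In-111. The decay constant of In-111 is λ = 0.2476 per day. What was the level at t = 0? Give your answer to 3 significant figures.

t½ = ln 2 / λ = 0.69315 / 0.2476 ≈ 2.7995 days.
Number of half-lives elapsed: n = 7.77/2.7995 ≈ 2.7755.
A₀ = A × 2^n = 54.8 × 2^2.7755 = 54.8 × 6.8473 ≈ 375.23 dpm.

375 dpm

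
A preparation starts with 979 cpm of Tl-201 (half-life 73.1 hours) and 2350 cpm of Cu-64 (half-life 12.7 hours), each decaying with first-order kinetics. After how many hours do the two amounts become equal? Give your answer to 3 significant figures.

19.4 hours

Set 979·(1/2)^(t/73.1) = 2350·(1/2)^(t/12.7).
Taking log₂: log₂(979/2350) = t·(1/73.1 − 1/12.7).
log₂(0.4166) = -1.2633; 1/73.1 − 1/12.7 = -0.06506.
t = -1.2633 / -0.06506 ≈ 19.417 hours.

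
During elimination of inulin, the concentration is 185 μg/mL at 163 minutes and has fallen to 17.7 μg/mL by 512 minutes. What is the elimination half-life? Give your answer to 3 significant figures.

103 minutes

Over Δt = 512 − 163 = 349 minutes, the level fell by a factor of 185/17.7 ≈ 10.452.
n = log₂(10.452) ≈ 3.3857 half-lives, so t½ = 349/3.3857 ≈ 103.08 minutes.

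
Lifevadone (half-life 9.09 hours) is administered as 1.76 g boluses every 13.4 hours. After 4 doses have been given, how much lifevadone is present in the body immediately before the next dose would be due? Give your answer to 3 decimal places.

The 4 doses were given 53.6, 40.2, 26.8, 13.4 hours ago.
Total = 1.76·(1/2)^(53.6/9.09) + 1.76·(1/2)^(40.2/9.09) + 1.76·(1/2)^(26.8/9.09) + 1.76·(1/2)^(13.4/9.09)
      = 0.029544 + 0.082078 + 0.22803 + 0.63351 ≈ 0.97315 g.

0.973 g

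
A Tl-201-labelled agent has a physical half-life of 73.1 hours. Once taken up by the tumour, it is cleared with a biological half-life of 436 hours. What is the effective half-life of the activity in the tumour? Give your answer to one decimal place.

1/t_eff = 1/t_phys + 1/t_biol = 1/73.1 + 1/436 = 0.015973 per hour.
t_eff = 73.1 × 436 / (73.1 + 436) ≈ 62.604 hours.

62.6 hours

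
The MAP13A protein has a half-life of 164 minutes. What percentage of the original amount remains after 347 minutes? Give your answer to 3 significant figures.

23.1%

n = 347/164 ≈ 2.1159 half-lives.
Fraction remaining = (1/2)^2.1159 ≈ 0.23071, i.e. 23.071%.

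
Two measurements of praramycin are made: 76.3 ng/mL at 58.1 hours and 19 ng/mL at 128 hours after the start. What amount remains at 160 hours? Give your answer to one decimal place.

Over Δt = 128 − 58.1 = 69.9 hours, the level fell by a factor of 76.3/19 ≈ 4.0158.
n = log₂(4.0158) ≈ 2.0057 half-lives, so t½ = 69.9/2.0057 ≈ 34.851 hours.
From t = 128 to t = 160: 19 × (1/2)^((160−128)/34.851) ≈ 10.054 ng/mL.

10.1 ng/mL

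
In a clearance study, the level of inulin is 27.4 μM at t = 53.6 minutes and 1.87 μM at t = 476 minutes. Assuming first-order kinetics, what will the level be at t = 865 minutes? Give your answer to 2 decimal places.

Over Δt = 476 − 53.6 = 422.4 minutes, the level fell by a factor of 27.4/1.87 ≈ 14.652.
n = log₂(14.652) ≈ 3.8731 half-lives, so t½ = 422.4/3.8731 ≈ 109.06 minutes.
From t = 476 to t = 865: 1.87 × (1/2)^((865−476)/109.06) ≈ 0.15781 μM.

0.16 μM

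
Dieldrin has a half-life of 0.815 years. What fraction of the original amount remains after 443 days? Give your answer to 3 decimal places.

0.356

443 days = 1.2137 years.
n = 1.2137/0.815 ≈ 1.4892 half-lives.
Fraction remaining = (1/2)^1.4892 ≈ 0.35621.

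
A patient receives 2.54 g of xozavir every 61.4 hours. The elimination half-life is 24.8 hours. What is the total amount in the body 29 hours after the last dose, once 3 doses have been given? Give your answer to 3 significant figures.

The 3 doses were given 151.8, 90.4, 29 hours ago.
Total = 2.54·(1/2)^(151.8/24.8) + 2.54·(1/2)^(90.4/24.8) + 2.54·(1/2)^(29/24.8)
      = 0.036495 + 0.20302 + 1.1293 ≈ 1.3688 g.

1.37 g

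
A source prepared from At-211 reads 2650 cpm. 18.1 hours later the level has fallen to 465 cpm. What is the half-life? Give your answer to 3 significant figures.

A/A₀ = 465/2650 ≈ 0.17547.
n = log₂(5.6989) ≈ 2.5107 half-lives elapsed in 18.1 hours.
t½ = 18.1/2.5107 ≈ 7.2092 hours.

7.21 hours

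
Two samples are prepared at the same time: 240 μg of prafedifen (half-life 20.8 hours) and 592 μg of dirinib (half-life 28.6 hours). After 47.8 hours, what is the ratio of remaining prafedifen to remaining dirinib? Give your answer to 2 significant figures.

prafedifen: 240 × (1/2)^(47.8/20.8) = 240 × (1/2)^2.2981 ≈ 48.8 μg.
dirinib: 592 × (1/2)^(47.8/28.6) = 592 × (1/2)^1.6713 ≈ 185.87 μg.
Ratio ≈ 48.8 / 185.87 ≈ 0.26255.

0.26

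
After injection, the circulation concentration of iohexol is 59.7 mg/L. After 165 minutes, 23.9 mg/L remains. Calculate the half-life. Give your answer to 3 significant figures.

125 minutes

A/A₀ = 23.9/59.7 ≈ 0.40034.
n = log₂(2.4979) ≈ 1.3207 half-lives elapsed in 165 minutes.
t½ = 165/1.3207 ≈ 124.93 minutes.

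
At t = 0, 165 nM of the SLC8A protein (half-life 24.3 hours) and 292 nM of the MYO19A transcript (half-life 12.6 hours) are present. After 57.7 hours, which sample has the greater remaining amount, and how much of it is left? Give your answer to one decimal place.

SLC8A protein: 165 × (1/2)^2.3745 ≈ 31.819 nM.
MYO19A transcript: 292 × (1/2)^4.5794 ≈ 12.214 nM.
SLC8A protein has more remaining, at ≈ 31.819 nM.

SLC8A protein, 31.8 nM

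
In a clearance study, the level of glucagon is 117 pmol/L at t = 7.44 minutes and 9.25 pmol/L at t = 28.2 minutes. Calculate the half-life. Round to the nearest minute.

6 minutes

Over Δt = 28.2 − 7.44 = 20.76 minutes, the level fell by a factor of 117/9.25 ≈ 12.649.
n = log₂(12.649) ≈ 3.6609 half-lives, so t½ = 20.76/3.6609 ≈ 5.6707 minutes.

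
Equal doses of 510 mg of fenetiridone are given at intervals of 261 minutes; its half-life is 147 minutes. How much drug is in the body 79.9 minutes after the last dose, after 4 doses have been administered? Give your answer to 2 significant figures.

The 4 doses were given 862.9, 601.9, 340.9, 79.9 minutes ago.
Total = 510·(1/2)^(862.9/147) + 510·(1/2)^(601.9/147) + 510·(1/2)^(340.9/147) + 510·(1/2)^(79.9/147)
      = 8.7197 + 29.853 + 102.2 + 349.9 ≈ 490.68 mg.

490 mg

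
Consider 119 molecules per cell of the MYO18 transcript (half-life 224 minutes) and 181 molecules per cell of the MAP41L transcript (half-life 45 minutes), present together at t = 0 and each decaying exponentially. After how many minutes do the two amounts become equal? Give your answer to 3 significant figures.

Set 119·(1/2)^(t/224) = 181·(1/2)^(t/45).
Taking log₂: log₂(119/181) = t·(1/224 − 1/45).
log₂(0.65746) = -0.60503; 1/224 − 1/45 = -0.017758.
t = -0.60503 / -0.017758 ≈ 34.071 minutes.

34.1 minutes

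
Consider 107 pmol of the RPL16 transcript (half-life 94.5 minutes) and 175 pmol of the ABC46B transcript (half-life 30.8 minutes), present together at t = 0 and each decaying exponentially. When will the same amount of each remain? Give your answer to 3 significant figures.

32.4 minutes

Set 107·(1/2)^(t/94.5) = 175·(1/2)^(t/30.8).
Taking log₂: log₂(107/175) = t·(1/94.5 − 1/30.8).
log₂(0.61143) = -0.70974; 1/94.5 − 1/30.8 = -0.021886.
t = -0.70974 / -0.021886 ≈ 32.43 minutes.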